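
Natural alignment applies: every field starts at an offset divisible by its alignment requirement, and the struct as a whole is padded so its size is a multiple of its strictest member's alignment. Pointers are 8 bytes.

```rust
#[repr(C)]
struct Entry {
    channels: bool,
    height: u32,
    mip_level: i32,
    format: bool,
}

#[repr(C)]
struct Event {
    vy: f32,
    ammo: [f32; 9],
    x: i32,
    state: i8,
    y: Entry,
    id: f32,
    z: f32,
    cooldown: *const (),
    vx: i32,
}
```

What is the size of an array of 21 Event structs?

Entry: channels at 0 (size 1, align 1) → ends 1; pad 3 to align 4 for height; height at 4 (size 4, align 4) → ends 8; mip_level at 8 (size 4, align 4) → ends 12; format at 12 (size 1, align 1) → ends 13; tail pad 3 to reach multiple of 4; total 16 bytes, alignment 4
vy at 0 (size 4, align 4) → ends 4
ammo at 4 (size 36, align 4) → ends 40
x at 40 (size 4, align 4) → ends 44
state at 44 (size 1, align 1) → ends 45
pad 3 to align 4 for y
y at 48 (size 16, align 4) → ends 64
id at 64 (size 4, align 4) → ends 68
z at 68 (size 4, align 4) → ends 72
cooldown at 72 (size 8, align 8) → ends 80
vx at 80 (size 4, align 4) → ends 84
tail pad 4 to reach multiple of 8
total 88 bytes, alignment 8
array of 21: 21 × 88 = 1848

1848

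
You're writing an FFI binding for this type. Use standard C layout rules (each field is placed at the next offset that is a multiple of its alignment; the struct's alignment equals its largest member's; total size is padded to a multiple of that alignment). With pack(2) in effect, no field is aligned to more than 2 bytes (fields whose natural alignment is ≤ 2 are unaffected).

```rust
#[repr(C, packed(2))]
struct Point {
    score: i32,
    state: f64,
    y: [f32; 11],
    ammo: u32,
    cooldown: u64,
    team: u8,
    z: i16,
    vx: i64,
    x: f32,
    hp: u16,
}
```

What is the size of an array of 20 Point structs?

score at 0 (size 4, align 2) → ends 4
state at 4 (size 8, align 2) → ends 12
y at 12 (size 44, align 2) → ends 56
ammo at 56 (size 4, align 2) → ends 60
cooldown at 60 (size 8, align 2) → ends 68
team at 68 (size 1, align 1) → ends 69
pad 1 to align 2 for z
z at 70 (size 2, align 2) → ends 72
vx at 72 (size 8, align 2) → ends 80
x at 80 (size 4, align 2) → ends 84
hp at 84 (size 2, align 2) → ends 86
total 86 bytes, alignment 2
array of 20: 20 × 86 = 1720

1720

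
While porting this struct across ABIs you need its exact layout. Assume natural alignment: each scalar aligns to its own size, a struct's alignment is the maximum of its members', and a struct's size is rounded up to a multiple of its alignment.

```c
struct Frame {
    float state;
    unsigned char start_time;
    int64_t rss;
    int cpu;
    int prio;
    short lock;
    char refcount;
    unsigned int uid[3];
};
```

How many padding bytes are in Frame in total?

state at 0 (size 4, align 4) → ends 4
start_time at 4 (size 1, align 1) → ends 5
pad 3 to align 8 for rss
rss at 8 (size 8, align 8) → ends 16
cpu at 16 (size 4, align 4) → ends 20
prio at 20 (size 4, align 4) → ends 24
lock at 24 (size 2, align 2) → ends 26
refcount at 26 (size 1, align 1) → ends 27
pad 1 to align 4 for uid
uid at 28 (size 12, align 4) → ends 40
total 40 bytes, alignment 8
data bytes 36, size 40 → padding 4

4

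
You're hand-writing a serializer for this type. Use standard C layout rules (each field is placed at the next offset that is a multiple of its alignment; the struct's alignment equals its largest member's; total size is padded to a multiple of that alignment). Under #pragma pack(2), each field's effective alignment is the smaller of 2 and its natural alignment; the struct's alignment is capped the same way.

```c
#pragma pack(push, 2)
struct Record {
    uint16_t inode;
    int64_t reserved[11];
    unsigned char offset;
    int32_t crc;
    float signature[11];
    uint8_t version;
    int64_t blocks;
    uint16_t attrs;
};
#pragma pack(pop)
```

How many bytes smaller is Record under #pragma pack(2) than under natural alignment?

natural layout:
  inode at 0 (size 2, align 2) → ends 2
  pad 6 to align 8 for reserved
  reserved at 8 (size 88, align 8) → ends 96
  offset at 96 (size 1, align 1) → ends 97
  pad 3 to align 4 for crc
  crc at 100 (size 4, align 4) → ends 104
  signature at 104 (size 44, align 4) → ends 148
  version at 148 (size 1, align 1) → ends 149
  pad 3 to align 8 for blocks
  blocks at 152 (size 8, align 8) → ends 160
  attrs at 160 (size 2, align 2) → ends 162
  tail pad 6 to reach multiple of 8
  total 168 bytes, alignment 8
packed(2) layout:
  inode at 0 (size 2, align 2) → ends 2
  reserved at 2 (size 88, align 2) → ends 90
  offset at 90 (size 1, align 1) → ends 91
  pad 1 to align 2 for crc
  crc at 92 (size 4, align 2) → ends 96
  signature at 96 (size 44, align 2) → ends 140
  version at 140 (size 1, align 1) → ends 141
  pad 1 to align 2 for blocks
  blocks at 142 (size 8, align 2) → ends 150
  attrs at 150 (size 2, align 2) → ends 152
  total 152 bytes, alignment 2
168 − 152 = 16

16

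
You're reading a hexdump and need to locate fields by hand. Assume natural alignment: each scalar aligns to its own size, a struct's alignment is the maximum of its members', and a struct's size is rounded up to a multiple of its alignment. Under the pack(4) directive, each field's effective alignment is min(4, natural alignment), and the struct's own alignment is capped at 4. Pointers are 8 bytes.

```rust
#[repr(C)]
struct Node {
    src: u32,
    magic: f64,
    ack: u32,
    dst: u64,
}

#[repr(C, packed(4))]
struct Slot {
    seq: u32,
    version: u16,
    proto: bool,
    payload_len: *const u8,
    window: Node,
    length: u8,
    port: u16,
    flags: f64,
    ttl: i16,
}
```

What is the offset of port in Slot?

50

Node: @0: src [4B, align 4] → 4; +4 pad (align 8); @8: magic [8B, align 8] → 16; @16: ack [4B, align 4] → 20; +4 pad (align 8); @24: dst [8B, align 8] → 32; size 32, align 8
@0: seq [4B, align 4] → 4
@4: version [2B, align 2] → 6
@6: proto [1B, align 1] → 7
+1 pad (align 4)
@8: payload_len [8B, align 4] → 16
@16: window [32B, align 4] → 48
@48: length [1B, align 1] → 49
+1 pad (align 2)
@50: port [2B, align 2] → 52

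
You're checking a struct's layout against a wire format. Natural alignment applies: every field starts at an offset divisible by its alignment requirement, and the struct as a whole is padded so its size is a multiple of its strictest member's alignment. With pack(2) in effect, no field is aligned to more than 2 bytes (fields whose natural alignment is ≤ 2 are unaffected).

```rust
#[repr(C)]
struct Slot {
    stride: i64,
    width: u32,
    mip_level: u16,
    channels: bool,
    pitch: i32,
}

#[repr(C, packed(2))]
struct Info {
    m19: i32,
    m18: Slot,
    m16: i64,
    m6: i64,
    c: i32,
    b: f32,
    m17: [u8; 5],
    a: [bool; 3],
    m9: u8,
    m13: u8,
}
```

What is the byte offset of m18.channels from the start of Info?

Slot: stride at 0 (size 8, align 8) → ends 8; width at 8 (size 4, align 4) → ends 12; mip_level at 12 (size 2, align 2) → ends 14; channels at 14 (size 1, align 1) → ends 15; pad 1 to align 4 for pitch; pitch at 16 (size 4, align 4) → ends 20; tail pad 4 to reach multiple of 8; total 24 bytes, alignment 8
m19 at 0 (size 4, align 2) → ends 4
m18 at 4 (size 24, align 2) → ends 28
within Slot: channels at 14
4 + 14 = 18

18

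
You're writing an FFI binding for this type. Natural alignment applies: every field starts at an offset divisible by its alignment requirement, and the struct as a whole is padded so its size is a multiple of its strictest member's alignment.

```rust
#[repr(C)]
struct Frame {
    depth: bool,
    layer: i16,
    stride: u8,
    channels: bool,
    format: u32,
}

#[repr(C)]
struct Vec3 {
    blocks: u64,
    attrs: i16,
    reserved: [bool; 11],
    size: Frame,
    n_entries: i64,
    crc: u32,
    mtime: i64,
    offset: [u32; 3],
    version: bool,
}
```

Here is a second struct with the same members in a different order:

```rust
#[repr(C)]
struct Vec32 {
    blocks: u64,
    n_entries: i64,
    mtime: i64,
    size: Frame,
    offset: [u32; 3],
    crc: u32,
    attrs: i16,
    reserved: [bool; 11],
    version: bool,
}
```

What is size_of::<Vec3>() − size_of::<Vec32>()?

Frame: depth at 0 (size 1, align 1) → ends 1; pad 1 to align 2 for layer; layer at 2 (size 2, align 2) → ends 4; stride at 4 (size 1, align 1) → ends 5; channels at 5 (size 1, align 1) → ends 6; pad 2 to align 4 for format; format at 8 (size 4, align 4) → ends 12; total 12 bytes, alignment 4
blocks at 0 (size 8, align 8) → ends 8
attrs at 8 (size 2, align 2) → ends 10
reserved at 10 (size 11, align 1) → ends 21
pad 3 to align 4 for size
size at 24 (size 12, align 4) → ends 36
pad 4 to align 8 for n_entries
n_entries at 40 (size 8, align 8) → ends 48
crc at 48 (size 4, align 4) → ends 52
pad 4 to align 8 for mtime
mtime at 56 (size 8, align 8) → ends 64
offset at 64 (size 12, align 4) → ends 76
version at 76 (size 1, align 1) → ends 77
tail pad 3 to reach multiple of 8
total 80 bytes, alignment 8
— Vec32 —
blocks at 0 (size 8, align 8) → ends 8
n_entries at 8 (size 8, align 8) → ends 16
mtime at 16 (size 8, align 8) → ends 24
size at 24 (size 12, align 4) → ends 36
offset at 36 (size 12, align 4) → ends 48
crc at 48 (size 4, align 4) → ends 52
attrs at 52 (size 2, align 2) → ends 54
reserved at 54 (size 11, align 1) → ends 65
version at 65 (size 1, align 1) → ends 66
tail pad 6 to reach multiple of 8
total 72 bytes, alignment 8
80 − 72 = 8

8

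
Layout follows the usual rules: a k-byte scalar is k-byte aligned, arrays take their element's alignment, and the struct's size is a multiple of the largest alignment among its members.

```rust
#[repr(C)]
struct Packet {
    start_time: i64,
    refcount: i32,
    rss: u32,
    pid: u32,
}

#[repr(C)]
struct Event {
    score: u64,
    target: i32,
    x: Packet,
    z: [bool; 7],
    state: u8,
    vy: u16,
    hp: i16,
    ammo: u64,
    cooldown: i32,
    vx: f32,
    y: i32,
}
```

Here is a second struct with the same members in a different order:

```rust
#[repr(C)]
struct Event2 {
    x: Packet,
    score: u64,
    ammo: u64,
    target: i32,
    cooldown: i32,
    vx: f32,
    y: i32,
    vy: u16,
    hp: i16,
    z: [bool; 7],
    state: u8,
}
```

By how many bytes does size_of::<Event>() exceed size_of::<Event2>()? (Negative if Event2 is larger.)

8

Packet: 0..8  start_time  (8B, 8-aligned); 8..12  refcount  (4B, 4-aligned); 12..16  rss  (4B, 4-aligned); 16..20  pid  (4B, 4-aligned); 20..24  -- tail padding (4B); sizeof = 24, alignof = 8
0..8  score  (8B, 8-aligned)
8..12  target  (4B, 4-aligned)
12..16  -- padding (4B)
16..40  x  (24B, 8-aligned)
40..47  z  (7B, 1-aligned)
47..48  state  (1B, 1-aligned)
48..50  vy  (2B, 2-aligned)
50..52  hp  (2B, 2-aligned)
52..56  -- padding (4B)
56..64  ammo  (8B, 8-aligned)
64..68  cooldown  (4B, 4-aligned)
68..72  vx  (4B, 4-aligned)
72..76  y  (4B, 4-aligned)
76..80  -- tail padding (4B)
sizeof = 80, alignof = 8
— Event2 —
0..24  x  (24B, 8-aligned)
24..32  score  (8B, 8-aligned)
32..40  ammo  (8B, 8-aligned)
40..44  target  (4B, 4-aligned)
44..48  cooldown  (4B, 4-aligned)
48..52  vx  (4B, 4-aligned)
52..56  y  (4B, 4-aligned)
56..58  vy  (2B, 2-aligned)
58..60  hp  (2B, 2-aligned)
60..67  z  (7B, 1-aligned)
67..68  state  (1B, 1-aligned)
68..72  -- tail padding (4B)
sizeof = 72, alignof = 8
80 − 72 = 8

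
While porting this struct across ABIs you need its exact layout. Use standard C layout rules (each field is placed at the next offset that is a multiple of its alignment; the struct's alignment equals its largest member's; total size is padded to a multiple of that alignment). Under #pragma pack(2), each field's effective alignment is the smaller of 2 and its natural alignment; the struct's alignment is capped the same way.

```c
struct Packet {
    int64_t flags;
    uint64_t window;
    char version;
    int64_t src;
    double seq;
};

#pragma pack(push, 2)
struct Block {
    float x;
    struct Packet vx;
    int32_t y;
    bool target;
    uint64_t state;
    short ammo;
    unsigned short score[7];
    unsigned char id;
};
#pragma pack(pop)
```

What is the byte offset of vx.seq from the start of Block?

Packet: 0..8  flags  (8B, 8-aligned); 8..16  window  (8B, 8-aligned); 16..17  version  (1B, 1-aligned); 17..24  -- padding (7B); 24..32  src  (8B, 8-aligned); 32..40  seq  (8B, 8-aligned); sizeof = 40, alignof = 8
0..4  x  (4B, 2-aligned)
4..44  vx  (40B, 2-aligned)
within Packet: seq at 32
4 + 32 = 36

36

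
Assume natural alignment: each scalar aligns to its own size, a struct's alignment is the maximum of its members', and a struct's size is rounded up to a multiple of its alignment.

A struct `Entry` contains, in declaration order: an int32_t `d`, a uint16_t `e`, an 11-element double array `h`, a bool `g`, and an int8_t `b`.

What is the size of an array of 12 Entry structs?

d at 0 (size 4, align 4) → ends 4
e at 4 (size 2, align 2) → ends 6
pad 2 to align 8 for h
h at 8 (size 88, align 8) → ends 96
g at 96 (size 1, align 1) → ends 97
b at 97 (size 1, align 1) → ends 98
tail pad 6 to reach multiple of 8
total 104 bytes, alignment 8
array of 12: 12 × 104 = 1248

1248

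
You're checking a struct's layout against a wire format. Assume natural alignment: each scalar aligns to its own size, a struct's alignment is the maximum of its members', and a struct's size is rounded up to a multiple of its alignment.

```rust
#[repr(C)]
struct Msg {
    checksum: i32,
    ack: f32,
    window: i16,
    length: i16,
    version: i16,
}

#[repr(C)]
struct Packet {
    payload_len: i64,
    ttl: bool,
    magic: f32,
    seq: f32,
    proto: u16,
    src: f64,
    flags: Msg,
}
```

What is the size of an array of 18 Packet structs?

Msg: @0: checksum [4B, align 4] → 4; @4: ack [4B, align 4] → 8; @8: window [2B, align 2] → 10; @10: length [2B, align 2] → 12; @12: version [2B, align 2] → 14; +2 tail pad (align 4); size 16, align 4
@0: payload_len [8B, align 8] → 8
@8: ttl [1B, align 1] → 9
+3 pad (align 4)
@12: magic [4B, align 4] → 16
@16: seq [4B, align 4] → 20
@20: proto [2B, align 2] → 22
+2 pad (align 8)
@24: src [8B, align 8] → 32
@32: flags [16B, align 4] → 48
size 48, align 8
array of 18: 18 × 48 = 864

864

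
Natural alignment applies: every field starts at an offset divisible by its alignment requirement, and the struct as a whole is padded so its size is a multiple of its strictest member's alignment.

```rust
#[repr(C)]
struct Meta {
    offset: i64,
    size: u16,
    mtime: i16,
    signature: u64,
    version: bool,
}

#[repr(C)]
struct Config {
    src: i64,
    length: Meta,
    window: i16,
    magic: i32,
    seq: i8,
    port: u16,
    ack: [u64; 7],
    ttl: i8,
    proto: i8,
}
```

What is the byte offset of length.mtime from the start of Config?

Meta: offset at 0 (size 8, align 8) → ends 8; size at 8 (size 2, align 2) → ends 10; mtime at 10 (size 2, align 2) → ends 12; pad 4 to align 8 for signature; signature at 16 (size 8, align 8) → ends 24; version at 24 (size 1, align 1) → ends 25; tail pad 7 to reach multiple of 8; total 32 bytes, alignment 8
src at 0 (size 8, align 8) → ends 8
length at 8 (size 32, align 8) → ends 40
within Meta: mtime at 10
8 + 10 = 18

18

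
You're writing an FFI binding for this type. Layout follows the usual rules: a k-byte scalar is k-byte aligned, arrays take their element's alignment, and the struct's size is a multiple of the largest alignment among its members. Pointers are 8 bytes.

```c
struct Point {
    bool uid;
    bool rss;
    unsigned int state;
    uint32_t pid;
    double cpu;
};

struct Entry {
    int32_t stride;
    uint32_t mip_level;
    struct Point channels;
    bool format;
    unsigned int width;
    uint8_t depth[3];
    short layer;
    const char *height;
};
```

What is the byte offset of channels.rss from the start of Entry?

Point: uid at 0 (size 1, align 1) → ends 1; rss at 1 (size 1, align 1) → ends 2; pad 2 to align 4 for state; state at 4 (size 4, align 4) → ends 8; pid at 8 (size 4, align 4) → ends 12; pad 4 to align 8 for cpu; cpu at 16 (size 8, align 8) → ends 24; total 24 bytes, alignment 8
stride at 0 (size 4, align 4) → ends 4
mip_level at 4 (size 4, align 4) → ends 8
channels at 8 (size 24, align 8) → ends 32
within Point: rss at 1
8 + 1 = 9

9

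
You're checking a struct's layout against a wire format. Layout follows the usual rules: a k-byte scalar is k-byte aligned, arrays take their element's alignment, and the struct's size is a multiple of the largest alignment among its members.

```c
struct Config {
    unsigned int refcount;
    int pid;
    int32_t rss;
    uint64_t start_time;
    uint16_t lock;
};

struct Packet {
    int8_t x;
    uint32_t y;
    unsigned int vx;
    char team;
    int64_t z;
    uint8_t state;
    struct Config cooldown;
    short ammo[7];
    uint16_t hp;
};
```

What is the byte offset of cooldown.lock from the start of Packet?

56

Config: refcount at 0 (size 4, align 4) → ends 4; pid at 4 (size 4, align 4) → ends 8; rss at 8 (size 4, align 4) → ends 12; pad 4 to align 8 for start_time; start_time at 16 (size 8, align 8) → ends 24; lock at 24 (size 2, align 2) → ends 26; tail pad 6 to reach multiple of 8; total 32 bytes, alignment 8
x at 0 (size 1, align 1) → ends 1
pad 3 to align 4 for y
y at 4 (size 4, align 4) → ends 8
vx at 8 (size 4, align 4) → ends 12
team at 12 (size 1, align 1) → ends 13
pad 3 to align 8 for z
z at 16 (size 8, align 8) → ends 24
state at 24 (size 1, align 1) → ends 25
pad 7 to align 8 for cooldown
cooldown at 32 (size 32, align 8) → ends 64
within Config: lock at 24
32 + 24 = 56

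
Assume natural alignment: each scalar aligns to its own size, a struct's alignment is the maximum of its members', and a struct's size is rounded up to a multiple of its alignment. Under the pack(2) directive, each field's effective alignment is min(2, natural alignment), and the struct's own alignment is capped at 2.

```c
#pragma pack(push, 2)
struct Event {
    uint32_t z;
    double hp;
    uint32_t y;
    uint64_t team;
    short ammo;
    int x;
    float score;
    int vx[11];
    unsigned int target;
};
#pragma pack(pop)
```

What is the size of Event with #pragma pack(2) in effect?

82

@0: z [4B, align 2] → 4
@4: hp [8B, align 2] → 12
@12: y [4B, align 2] → 16
@16: team [8B, align 2] → 24
@24: ammo [2B, align 2] → 26
@26: x [4B, align 2] → 30
@30: score [4B, align 2] → 34
@34: vx [44B, align 2] → 78
@78: target [4B, align 2] → 82
size 82, align 2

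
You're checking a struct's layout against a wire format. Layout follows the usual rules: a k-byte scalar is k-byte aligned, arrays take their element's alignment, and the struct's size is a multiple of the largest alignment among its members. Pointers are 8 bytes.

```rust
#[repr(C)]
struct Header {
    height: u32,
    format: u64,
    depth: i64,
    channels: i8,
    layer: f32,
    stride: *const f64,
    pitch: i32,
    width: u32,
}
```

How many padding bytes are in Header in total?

@0: height [4B, align 4] → 4
+4 pad (align 8)
@8: format [8B, align 8] → 16
@16: depth [8B, align 8] → 24
@24: channels [1B, align 1] → 25
+3 pad (align 4)
@28: layer [4B, align 4] → 32
@32: stride [8B, align 8] → 40
@40: pitch [4B, align 4] → 44
@44: width [4B, align 4] → 48
size 48, align 8
data bytes 41, size 48 → padding 7

7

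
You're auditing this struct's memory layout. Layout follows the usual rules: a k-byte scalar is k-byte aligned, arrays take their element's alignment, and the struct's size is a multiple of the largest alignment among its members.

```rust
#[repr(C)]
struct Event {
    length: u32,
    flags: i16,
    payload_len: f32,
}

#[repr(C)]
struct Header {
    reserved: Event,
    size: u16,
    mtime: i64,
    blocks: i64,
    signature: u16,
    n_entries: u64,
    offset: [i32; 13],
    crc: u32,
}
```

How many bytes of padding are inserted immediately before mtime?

2

Event: @0: length [4B, align 4] → 4; @4: flags [2B, align 2] → 6; +2 pad (align 4); @8: payload_len [4B, align 4] → 12; size 12, align 4
@0: reserved [12B, align 4] → 12
@12: size [2B, align 2] → 14
+2 pad (align 8)
@16: mtime [8B, align 8] → 24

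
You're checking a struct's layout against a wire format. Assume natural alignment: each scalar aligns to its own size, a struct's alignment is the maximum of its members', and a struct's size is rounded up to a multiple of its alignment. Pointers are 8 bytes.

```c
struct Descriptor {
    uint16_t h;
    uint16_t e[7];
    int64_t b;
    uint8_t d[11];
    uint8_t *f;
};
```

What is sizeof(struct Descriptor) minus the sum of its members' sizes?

h at 0 (size 2, align 2) → ends 2
e at 2 (size 14, align 2) → ends 16
b at 16 (size 8, align 8) → ends 24
d at 24 (size 11, align 1) → ends 35
pad 5 to align 8 for f
f at 40 (size 8, align 8) → ends 48
total 48 bytes, alignment 8
data bytes 43, size 48 → padding 5

5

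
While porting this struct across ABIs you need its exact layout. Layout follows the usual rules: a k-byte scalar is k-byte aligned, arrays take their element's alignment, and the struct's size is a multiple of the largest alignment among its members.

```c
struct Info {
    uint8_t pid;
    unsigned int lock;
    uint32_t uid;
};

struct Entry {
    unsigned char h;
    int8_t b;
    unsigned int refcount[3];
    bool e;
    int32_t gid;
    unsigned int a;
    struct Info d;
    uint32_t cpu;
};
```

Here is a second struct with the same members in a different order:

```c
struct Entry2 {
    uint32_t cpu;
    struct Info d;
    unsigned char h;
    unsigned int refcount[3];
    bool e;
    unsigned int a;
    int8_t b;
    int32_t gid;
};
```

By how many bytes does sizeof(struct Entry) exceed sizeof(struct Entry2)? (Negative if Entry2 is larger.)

-4

Info: 0..1  pid  (1B, 1-aligned); 1..4  -- padding (3B); 4..8  lock  (4B, 4-aligned); 8..12  uid  (4B, 4-aligned); sizeof = 12, alignof = 4
0..1  h  (1B, 1-aligned)
1..2  b  (1B, 1-aligned)
2..4  -- padding (2B)
4..16  refcount  (12B, 4-aligned)
16..17  e  (1B, 1-aligned)
17..20  -- padding (3B)
20..24  gid  (4B, 4-aligned)
24..28  a  (4B, 4-aligned)
28..40  d  (12B, 4-aligned)
40..44  cpu  (4B, 4-aligned)
sizeof = 44, alignof = 4
— Entry2 —
0..4  cpu  (4B, 4-aligned)
4..16  d  (12B, 4-aligned)
16..17  h  (1B, 1-aligned)
17..20  -- padding (3B)
20..32  refcount  (12B, 4-aligned)
32..33  e  (1B, 1-aligned)
33..36  -- padding (3B)
36..40  a  (4B, 4-aligned)
40..41  b  (1B, 1-aligned)
41..44  -- padding (3B)
44..48  gid  (4B, 4-aligned)
sizeof = 48, alignof = 4
44 − 48 = -4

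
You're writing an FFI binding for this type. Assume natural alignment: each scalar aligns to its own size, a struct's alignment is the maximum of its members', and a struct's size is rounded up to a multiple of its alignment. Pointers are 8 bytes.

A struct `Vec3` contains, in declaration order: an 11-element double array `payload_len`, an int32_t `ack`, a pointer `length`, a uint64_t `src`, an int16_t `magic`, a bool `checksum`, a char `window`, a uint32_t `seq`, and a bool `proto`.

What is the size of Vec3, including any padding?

128 bytes

payload_len at 0 (size 88, align 8) → ends 88
ack at 88 (size 4, align 4) → ends 92
pad 4 to align 8 for length
length at 96 (size 8, align 8) → ends 104
src at 104 (size 8, align 8) → ends 112
magic at 112 (size 2, align 2) → ends 114
checksum at 114 (size 1, align 1) → ends 115
window at 115 (size 1, align 1) → ends 116
seq at 116 (size 4, align 4) → ends 120
proto at 120 (size 1, align 1) → ends 121
tail pad 7 to reach multiple of 8
total 128 bytes, alignment 8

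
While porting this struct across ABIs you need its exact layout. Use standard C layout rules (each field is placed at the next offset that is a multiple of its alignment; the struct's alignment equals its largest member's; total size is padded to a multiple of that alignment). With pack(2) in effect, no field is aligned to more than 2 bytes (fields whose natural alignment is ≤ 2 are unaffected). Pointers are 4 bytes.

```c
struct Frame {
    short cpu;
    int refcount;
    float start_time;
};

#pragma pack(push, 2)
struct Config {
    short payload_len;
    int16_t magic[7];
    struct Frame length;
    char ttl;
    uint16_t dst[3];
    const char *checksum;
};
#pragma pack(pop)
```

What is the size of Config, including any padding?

40

Frame: 0..2  cpu  (2B, 2-aligned); 2..4  -- padding (2B); 4..8  refcount  (4B, 4-aligned); 8..12  start_time  (4B, 4-aligned); sizeof = 12, alignof = 4
0..2  payload_len  (2B, 2-aligned)
2..16  magic  (14B, 2-aligned)
16..28  length  (12B, 2-aligned)
28..29  ttl  (1B, 1-aligned)
29..30  -- padding (1B)
30..36  dst  (6B, 2-aligned)
36..40  checksum  (4B, 2-aligned)
sizeof = 40, alignof = 2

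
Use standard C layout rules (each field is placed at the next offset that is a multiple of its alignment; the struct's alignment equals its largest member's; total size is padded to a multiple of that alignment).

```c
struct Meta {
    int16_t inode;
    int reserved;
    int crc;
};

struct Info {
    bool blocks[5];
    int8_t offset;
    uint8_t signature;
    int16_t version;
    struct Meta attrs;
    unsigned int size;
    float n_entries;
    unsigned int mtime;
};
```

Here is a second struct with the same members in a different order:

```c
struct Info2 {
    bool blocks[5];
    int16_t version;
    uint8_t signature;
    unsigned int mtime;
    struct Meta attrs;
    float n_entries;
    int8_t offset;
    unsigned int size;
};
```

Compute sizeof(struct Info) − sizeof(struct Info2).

-4

Meta: inode at 0 (size 2, align 2) → ends 2; pad 2 to align 4 for reserved; reserved at 4 (size 4, align 4) → ends 8; crc at 8 (size 4, align 4) → ends 12; total 12 bytes, alignment 4
blocks at 0 (size 5, align 1) → ends 5
offset at 5 (size 1, align 1) → ends 6
signature at 6 (size 1, align 1) → ends 7
pad 1 to align 2 for version
version at 8 (size 2, align 2) → ends 10
pad 2 to align 4 for attrs
attrs at 12 (size 12, align 4) → ends 24
size at 24 (size 4, align 4) → ends 28
n_entries at 28 (size 4, align 4) → ends 32
mtime at 32 (size 4, align 4) → ends 36
total 36 bytes, alignment 4
— Info2 —
blocks at 0 (size 5, align 1) → ends 5
pad 1 to align 2 for version
version at 6 (size 2, align 2) → ends 8
signature at 8 (size 1, align 1) → ends 9
pad 3 to align 4 for mtime
mtime at 12 (size 4, align 4) → ends 16
attrs at 16 (size 12, align 4) → ends 28
n_entries at 28 (size 4, align 4) → ends 32
offset at 32 (size 1, align 1) → ends 33
pad 3 to align 4 for size
size at 36 (size 4, align 4) → ends 40
total 40 bytes, alignment 4
36 − 40 = -4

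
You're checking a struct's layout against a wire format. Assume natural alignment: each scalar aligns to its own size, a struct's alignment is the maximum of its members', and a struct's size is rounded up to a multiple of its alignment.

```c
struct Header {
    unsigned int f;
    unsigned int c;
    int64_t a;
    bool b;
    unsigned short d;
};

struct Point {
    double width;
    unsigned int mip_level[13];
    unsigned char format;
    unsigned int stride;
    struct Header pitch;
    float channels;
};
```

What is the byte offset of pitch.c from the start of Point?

Header: 0..4  f  (4B, 4-aligned); 4..8  c  (4B, 4-aligned); 8..16  a  (8B, 8-aligned); 16..17  b  (1B, 1-aligned); 17..18  -- padding (1B); 18..20  d  (2B, 2-aligned); 20..24  -- tail padding (4B); sizeof = 24, alignof = 8
0..8  width  (8B, 8-aligned)
8..60  mip_level  (52B, 4-aligned)
60..61  format  (1B, 1-aligned)
61..64  -- padding (3B)
64..68  stride  (4B, 4-aligned)
68..72  -- padding (4B)
72..96  pitch  (24B, 8-aligned)
within Header: c at 4
72 + 4 = 76

76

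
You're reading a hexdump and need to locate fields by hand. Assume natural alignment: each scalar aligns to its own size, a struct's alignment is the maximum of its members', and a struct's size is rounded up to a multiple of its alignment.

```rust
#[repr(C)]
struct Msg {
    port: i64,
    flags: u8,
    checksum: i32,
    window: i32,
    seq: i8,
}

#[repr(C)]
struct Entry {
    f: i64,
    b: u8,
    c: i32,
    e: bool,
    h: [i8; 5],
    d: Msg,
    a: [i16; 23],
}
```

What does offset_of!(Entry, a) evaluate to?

48

Msg: port at 0 (size 8, align 8) → ends 8; flags at 8 (size 1, align 1) → ends 9; pad 3 to align 4 for checksum; checksum at 12 (size 4, align 4) → ends 16; window at 16 (size 4, align 4) → ends 20; seq at 20 (size 1, align 1) → ends 21; tail pad 3 to reach multiple of 8; total 24 bytes, alignment 8
f at 0 (size 8, align 8) → ends 8
b at 8 (size 1, align 1) → ends 9
pad 3 to align 4 for c
c at 12 (size 4, align 4) → ends 16
e at 16 (size 1, align 1) → ends 17
h at 17 (size 5, align 1) → ends 22
pad 2 to align 8 for d
d at 24 (size 24, align 8) → ends 48
a at 48 (size 46, align 2) → ends 94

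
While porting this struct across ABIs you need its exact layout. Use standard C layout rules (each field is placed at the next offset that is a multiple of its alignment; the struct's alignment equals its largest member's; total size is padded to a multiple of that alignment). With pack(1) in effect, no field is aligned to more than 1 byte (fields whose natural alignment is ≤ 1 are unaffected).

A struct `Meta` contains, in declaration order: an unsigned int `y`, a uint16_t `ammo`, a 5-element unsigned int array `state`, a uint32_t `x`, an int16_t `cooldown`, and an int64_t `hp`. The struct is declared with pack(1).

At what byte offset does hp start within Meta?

@0: y [4B, align 1] → 4
@4: ammo [2B, align 1] → 6
@6: state [20B, align 1] → 26
@26: x [4B, align 1] → 30
@30: cooldown [2B, align 1] → 32
@32: hp [8B, align 1] → 40

32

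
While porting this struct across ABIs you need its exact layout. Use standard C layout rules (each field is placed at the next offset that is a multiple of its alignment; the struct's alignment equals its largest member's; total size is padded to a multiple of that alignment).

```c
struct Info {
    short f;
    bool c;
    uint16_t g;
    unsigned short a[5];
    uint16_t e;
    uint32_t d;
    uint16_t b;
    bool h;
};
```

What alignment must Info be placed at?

4

member alignments: f=2, c=1, g=2, a=2, e=2, d=4, b=2, h=1
max = 4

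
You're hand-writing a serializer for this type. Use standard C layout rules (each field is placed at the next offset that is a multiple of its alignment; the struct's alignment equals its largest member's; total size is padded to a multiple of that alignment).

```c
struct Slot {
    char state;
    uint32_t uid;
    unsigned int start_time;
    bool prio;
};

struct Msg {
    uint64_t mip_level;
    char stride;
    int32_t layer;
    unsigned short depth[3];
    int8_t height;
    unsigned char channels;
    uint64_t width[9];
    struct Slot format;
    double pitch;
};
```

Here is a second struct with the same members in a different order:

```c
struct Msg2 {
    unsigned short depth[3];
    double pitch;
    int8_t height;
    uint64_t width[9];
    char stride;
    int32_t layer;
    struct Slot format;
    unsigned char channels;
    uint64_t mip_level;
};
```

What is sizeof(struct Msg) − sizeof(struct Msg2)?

Slot: state at 0 (size 1, align 1) → ends 1; pad 3 to align 4 for uid; uid at 4 (size 4, align 4) → ends 8; start_time at 8 (size 4, align 4) → ends 12; prio at 12 (size 1, align 1) → ends 13; tail pad 3 to reach multiple of 4; total 16 bytes, alignment 4
mip_level at 0 (size 8, align 8) → ends 8
stride at 8 (size 1, align 1) → ends 9
pad 3 to align 4 for layer
layer at 12 (size 4, align 4) → ends 16
depth at 16 (size 6, align 2) → ends 22
height at 22 (size 1, align 1) → ends 23
channels at 23 (size 1, align 1) → ends 24
width at 24 (size 72, align 8) → ends 96
format at 96 (size 16, align 4) → ends 112
pitch at 112 (size 8, align 8) → ends 120
total 120 bytes, alignment 8
— Msg2 —
depth at 0 (size 6, align 2) → ends 6
pad 2 to align 8 for pitch
pitch at 8 (size 8, align 8) → ends 16
height at 16 (size 1, align 1) → ends 17
pad 7 to align 8 for width
width at 24 (size 72, align 8) → ends 96
stride at 96 (size 1, align 1) → ends 97
pad 3 to align 4 for layer
layer at 100 (size 4, align 4) → ends 104
format at 104 (size 16, align 4) → ends 120
channels at 120 (size 1, align 1) → ends 121
pad 7 to align 8 for mip_level
mip_level at 128 (size 8, align 8) → ends 136
total 136 bytes, alignment 8
120 − 136 = -16

-16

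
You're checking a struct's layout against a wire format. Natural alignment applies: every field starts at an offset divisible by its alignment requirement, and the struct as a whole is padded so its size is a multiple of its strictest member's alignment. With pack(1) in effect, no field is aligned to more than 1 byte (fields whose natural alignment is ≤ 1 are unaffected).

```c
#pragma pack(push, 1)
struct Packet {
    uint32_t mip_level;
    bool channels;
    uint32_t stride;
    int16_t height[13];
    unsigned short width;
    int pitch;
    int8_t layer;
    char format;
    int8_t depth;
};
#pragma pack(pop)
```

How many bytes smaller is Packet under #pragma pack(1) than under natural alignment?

natural layout:
  @0: mip_level [4B, align 4] → 4
  @4: channels [1B, align 1] → 5
  +3 pad (align 4)
  @8: stride [4B, align 4] → 12
  @12: height [26B, align 2] → 38
  @38: width [2B, align 2] → 40
  @40: pitch [4B, align 4] → 44
  @44: layer [1B, align 1] → 45
  @45: format [1B, align 1] → 46
  @46: depth [1B, align 1] → 47
  +1 tail pad (align 4)
  size 48, align 4
packed(1) layout:
  @0: mip_level [4B, align 1] → 4
  @4: channels [1B, align 1] → 5
  @5: stride [4B, align 1] → 9
  @9: height [26B, align 1] → 35
  @35: width [2B, align 1] → 37
  @37: pitch [4B, align 1] → 41
  @41: layer [1B, align 1] → 42
  @42: format [1B, align 1] → 43
  @43: depth [1B, align 1] → 44
  size 44, align 1
48 − 44 = 4

4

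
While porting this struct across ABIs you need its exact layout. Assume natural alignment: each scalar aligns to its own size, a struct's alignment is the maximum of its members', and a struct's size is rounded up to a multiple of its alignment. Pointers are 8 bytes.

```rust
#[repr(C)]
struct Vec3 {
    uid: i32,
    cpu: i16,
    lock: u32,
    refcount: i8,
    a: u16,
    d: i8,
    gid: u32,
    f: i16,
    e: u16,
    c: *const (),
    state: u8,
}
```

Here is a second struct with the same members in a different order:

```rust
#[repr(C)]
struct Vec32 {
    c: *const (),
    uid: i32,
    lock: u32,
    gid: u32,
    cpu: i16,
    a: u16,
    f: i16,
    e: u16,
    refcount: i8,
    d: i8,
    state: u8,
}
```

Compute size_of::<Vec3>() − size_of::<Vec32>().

16

0..4  uid  (4B, 4-aligned)
4..6  cpu  (2B, 2-aligned)
6..8  -- padding (2B)
8..12  lock  (4B, 4-aligned)
12..13  refcount  (1B, 1-aligned)
13..14  -- padding (1B)
14..16  a  (2B, 2-aligned)
16..17  d  (1B, 1-aligned)
17..20  -- padding (3B)
20..24  gid  (4B, 4-aligned)
24..26  f  (2B, 2-aligned)
26..28  e  (2B, 2-aligned)
28..32  -- padding (4B)
32..40  c  (8B, 8-aligned)
40..41  state  (1B, 1-aligned)
41..48  -- tail padding (7B)
sizeof = 48, alignof = 8
— Vec32 —
0..8  c  (8B, 8-aligned)
8..12  uid  (4B, 4-aligned)
12..16  lock  (4B, 4-aligned)
16..20  gid  (4B, 4-aligned)
20..22  cpu  (2B, 2-aligned)
22..24  a  (2B, 2-aligned)
24..26  f  (2B, 2-aligned)
26..28  e  (2B, 2-aligned)
28..29  refcount  (1B, 1-aligned)
29..30  d  (1B, 1-aligned)
30..31  state  (1B, 1-aligned)
31..32  -- tail padding (1B)
sizeof = 32, alignof = 8
48 − 32 = 16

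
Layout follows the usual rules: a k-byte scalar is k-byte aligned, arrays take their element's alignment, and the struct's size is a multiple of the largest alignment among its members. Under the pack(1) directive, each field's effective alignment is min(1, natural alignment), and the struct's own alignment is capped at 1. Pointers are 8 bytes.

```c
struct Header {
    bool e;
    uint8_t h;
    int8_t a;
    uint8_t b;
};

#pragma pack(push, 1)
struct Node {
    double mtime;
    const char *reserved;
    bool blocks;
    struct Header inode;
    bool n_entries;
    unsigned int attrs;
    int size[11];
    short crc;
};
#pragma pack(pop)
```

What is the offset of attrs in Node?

Header: @0: e [1B, align 1] → 1; @1: h [1B, align 1] → 2; @2: a [1B, align 1] → 3; @3: b [1B, align 1] → 4; size 4, align 1
@0: mtime [8B, align 1] → 8
@8: reserved [8B, align 1] → 16
@16: blocks [1B, align 1] → 17
@17: inode [4B, align 1] → 21
@21: n_entries [1B, align 1] → 22
@22: attrs [4B, align 1] → 26

22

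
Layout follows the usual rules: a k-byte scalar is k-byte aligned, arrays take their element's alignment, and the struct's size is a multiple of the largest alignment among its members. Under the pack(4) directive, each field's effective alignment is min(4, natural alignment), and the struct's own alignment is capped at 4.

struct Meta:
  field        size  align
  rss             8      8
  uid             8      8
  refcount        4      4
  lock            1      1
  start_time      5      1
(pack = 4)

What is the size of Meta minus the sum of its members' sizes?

2

rss at 0 (size 8, align 4) → ends 8
uid at 8 (size 8, align 4) → ends 16
refcount at 16 (size 4, align 4) → ends 20
lock at 20 (size 1, align 1) → ends 21
start_time at 21 (size 5, align 1) → ends 26
tail pad 2 to reach multiple of 4
total 28 bytes, alignment 4
data bytes 26, size 28 → padding 2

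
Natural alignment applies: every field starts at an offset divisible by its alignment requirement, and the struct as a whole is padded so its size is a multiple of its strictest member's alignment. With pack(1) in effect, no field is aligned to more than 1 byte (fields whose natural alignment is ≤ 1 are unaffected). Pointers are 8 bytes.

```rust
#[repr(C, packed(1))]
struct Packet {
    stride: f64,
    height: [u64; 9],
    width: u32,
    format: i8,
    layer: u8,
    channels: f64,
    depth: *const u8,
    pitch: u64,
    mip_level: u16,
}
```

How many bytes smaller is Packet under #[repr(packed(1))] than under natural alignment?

8

natural layout:
  0..8  stride  (8B, 8-aligned)
  8..80  height  (72B, 8-aligned)
  80..84  width  (4B, 4-aligned)
  84..85  format  (1B, 1-aligned)
  85..86  layer  (1B, 1-aligned)
  86..88  -- padding (2B)
  88..96  channels  (8B, 8-aligned)
  96..104  depth  (8B, 8-aligned)
  104..112  pitch  (8B, 8-aligned)
  112..114  mip_level  (2B, 2-aligned)
  114..120  -- tail padding (6B)
  sizeof = 120, alignof = 8
packed(1) layout:
  0..8  stride  (8B, 1-aligned)
  8..80  height  (72B, 1-aligned)
  80..84  width  (4B, 1-aligned)
  84..85  format  (1B, 1-aligned)
  85..86  layer  (1B, 1-aligned)
  86..94  channels  (8B, 1-aligned)
  94..102  depth  (8B, 1-aligned)
  102..110  pitch  (8B, 1-aligned)
  110..112  mip_level  (2B, 1-aligned)
  sizeof = 112, alignof = 1
120 − 112 = 8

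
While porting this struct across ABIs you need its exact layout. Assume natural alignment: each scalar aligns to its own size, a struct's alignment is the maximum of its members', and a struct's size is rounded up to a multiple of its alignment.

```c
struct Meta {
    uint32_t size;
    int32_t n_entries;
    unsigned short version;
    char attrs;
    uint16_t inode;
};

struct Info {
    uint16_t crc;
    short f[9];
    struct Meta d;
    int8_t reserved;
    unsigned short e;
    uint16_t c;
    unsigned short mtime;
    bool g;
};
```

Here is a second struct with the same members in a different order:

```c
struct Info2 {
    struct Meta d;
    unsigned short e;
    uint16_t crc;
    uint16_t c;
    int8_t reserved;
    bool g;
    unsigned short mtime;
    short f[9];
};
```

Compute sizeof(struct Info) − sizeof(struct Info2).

Meta: @0: size [4B, align 4] → 4; @4: n_entries [4B, align 4] → 8; @8: version [2B, align 2] → 10; @10: attrs [1B, align 1] → 11; +1 pad (align 2); @12: inode [2B, align 2] → 14; +2 tail pad (align 4); size 16, align 4
@0: crc [2B, align 2] → 2
@2: f [18B, align 2] → 20
@20: d [16B, align 4] → 36
@36: reserved [1B, align 1] → 37
+1 pad (align 2)
@38: e [2B, align 2] → 40
@40: c [2B, align 2] → 42
@42: mtime [2B, align 2] → 44
@44: g [1B, align 1] → 45
+3 tail pad (align 4)
size 48, align 4
— Info2 —
@0: d [16B, align 4] → 16
@16: e [2B, align 2] → 18
@18: crc [2B, align 2] → 20
@20: c [2B, align 2] → 22
@22: reserved [1B, align 1] → 23
@23: g [1B, align 1] → 24
@24: mtime [2B, align 2] → 26
@26: f [18B, align 2] → 44
size 44, align 4
48 − 44 = 4

4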